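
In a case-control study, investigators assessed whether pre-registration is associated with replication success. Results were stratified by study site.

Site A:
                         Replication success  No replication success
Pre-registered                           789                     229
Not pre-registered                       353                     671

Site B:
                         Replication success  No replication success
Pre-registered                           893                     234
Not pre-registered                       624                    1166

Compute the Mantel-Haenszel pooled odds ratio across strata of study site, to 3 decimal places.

6.874

OR_MH = Σ(aᵢdᵢ/nᵢ) / Σ(bᵢcᵢ/nᵢ), where nᵢ is the stratum total.
Stratum 1 (Site A): n = 2042; a·d/n = 789·671/2042 = 259.2649; b·c/n = 229·353/2042 = 39.5872
Stratum 2 (Site B): n = 2917; a·d/n = 893·1166/2917 = 356.9551; b·c/n = 234·624/2917 = 50.0569
OR_MH = (259.2649 + 356.9551) / (39.5872 + 50.0569) = 616.2200 / 89.6441 = 6.87407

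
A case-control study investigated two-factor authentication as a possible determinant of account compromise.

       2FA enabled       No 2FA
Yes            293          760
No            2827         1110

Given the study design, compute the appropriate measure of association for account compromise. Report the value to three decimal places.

Reading the table with exposure as columns: a = 293 (2FA enabled, case), b = 2827 (2FA enabled, non-case), c = 760 (No 2FA, case), d = 1110.
This is a case-control study: participants were sampled on outcome status, so risks in the source population cannot be estimated directly — relative risk is not valid here. The odds ratio is the appropriate measure.
OR = (a·d)/(b·c) = (293 × 1110) / (2827 × 760) = 325230 / 2148520 = 0.15137

0.151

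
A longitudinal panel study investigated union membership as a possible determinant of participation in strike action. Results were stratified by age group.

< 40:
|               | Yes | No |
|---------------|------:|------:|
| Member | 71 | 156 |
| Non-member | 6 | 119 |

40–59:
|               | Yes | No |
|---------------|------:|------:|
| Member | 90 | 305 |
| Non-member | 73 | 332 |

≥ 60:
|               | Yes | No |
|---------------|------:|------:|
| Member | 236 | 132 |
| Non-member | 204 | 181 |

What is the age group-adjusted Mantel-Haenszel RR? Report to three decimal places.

1.371

RR_MH = Σ(aᵢ·n₀ᵢ/nᵢ) / Σ(cᵢ·n₁ᵢ/nᵢ), with n₁ᵢ = aᵢ+bᵢ (exposed), n₀ᵢ = cᵢ+dᵢ (unexposed), nᵢ = n₁ᵢ+n₀ᵢ.
Stratum 1 (< 40): n₁ = 227, n₀ = 125, n = 352; a·n₀/n = 71·125/352 = 25.2131; c·n₁/n = 6·227/352 = 3.8693
Stratum 2 (40–59): n₁ = 395, n₀ = 405, n = 800; a·n₀/n = 90·405/800 = 45.5625; c·n₁/n = 73·395/800 = 36.0438
Stratum 3 (≥ 60): n₁ = 368, n₀ = 385, n = 753; a·n₀/n = 236·385/753 = 120.6640; c·n₁/n = 204·368/753 = 99.6972
RR_MH = (25.2131 + 45.5625 + 120.6640) / (3.8693 + 36.0438 + 99.6972) = 191.4396 / 139.6103 = 1.37124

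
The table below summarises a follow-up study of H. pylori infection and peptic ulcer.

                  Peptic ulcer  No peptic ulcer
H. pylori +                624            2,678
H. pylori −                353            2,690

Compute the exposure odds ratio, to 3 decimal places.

Cells: a = 624, b = 2678, c = 353, d = 2690.
OR = (a·d)/(b·c) = (624 × 2690) / (2678 × 353) = 1678560 / 945334 = 1.77563
The odds of peptic ulcer are about 1.78 times as high in the h. pylori + group.

1.776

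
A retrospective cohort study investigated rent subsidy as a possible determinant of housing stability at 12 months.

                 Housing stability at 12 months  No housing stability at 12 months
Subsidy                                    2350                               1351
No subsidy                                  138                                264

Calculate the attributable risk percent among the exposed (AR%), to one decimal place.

45.9

Cells: a = 2350, b = 1351, c = 138, d = 264.
Risk in exposed = 2350/3701 = 0.63496; risk in unexposed = 138/402 = 0.34328.
RR = 0.63496/0.34328 = 1.84968
AR% = (RR − 1)/RR × 100 = (1.84968 − 1)/1.84968 × 100 = 45.9365%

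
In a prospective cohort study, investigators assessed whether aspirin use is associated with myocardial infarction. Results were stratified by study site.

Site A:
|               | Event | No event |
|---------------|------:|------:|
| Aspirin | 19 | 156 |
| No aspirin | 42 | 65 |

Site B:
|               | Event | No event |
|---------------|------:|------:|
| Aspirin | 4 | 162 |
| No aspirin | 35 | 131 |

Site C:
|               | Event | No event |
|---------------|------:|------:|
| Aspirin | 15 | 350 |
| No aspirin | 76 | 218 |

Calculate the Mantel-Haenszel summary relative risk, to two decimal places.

RR_MH = Σ(aᵢ·n₀ᵢ/nᵢ) / Σ(cᵢ·n₁ᵢ/nᵢ), with n₁ᵢ = aᵢ+bᵢ (exposed), n₀ᵢ = cᵢ+dᵢ (unexposed), nᵢ = n₁ᵢ+n₀ᵢ.
Stratum 1 (Site A): n₁ = 175, n₀ = 107, n = 282; a·n₀/n = 19·107/282 = 7.2092; c·n₁/n = 42·175/282 = 26.0638
Stratum 2 (Site B): n₁ = 166, n₀ = 166, n = 332; a·n₀/n = 4·166/332 = 2.0000; c·n₁/n = 35·166/332 = 17.5000
Stratum 3 (Site C): n₁ = 365, n₀ = 294, n = 659; a·n₀/n = 15·294/659 = 6.6920; c·n₁/n = 76·365/659 = 42.0941
RR_MH = (7.2092 + 2.0000 + 6.6920) / (26.0638 + 17.5000 + 42.0941) = 15.9012 / 85.6579 = 0.18564

0.19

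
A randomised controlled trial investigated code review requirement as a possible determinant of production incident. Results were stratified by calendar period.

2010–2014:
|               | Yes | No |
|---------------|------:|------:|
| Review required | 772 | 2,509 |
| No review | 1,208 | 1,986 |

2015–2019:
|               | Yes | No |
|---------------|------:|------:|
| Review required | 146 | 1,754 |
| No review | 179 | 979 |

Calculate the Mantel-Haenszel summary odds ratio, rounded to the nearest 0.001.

0.497

OR_MH = Σ(aᵢdᵢ/nᵢ) / Σ(bᵢcᵢ/nᵢ), where nᵢ is the stratum total.
Stratum 1 (2010–2014): n = 6475; a·d/n = 772·1986/6475 = 236.7864; b·c/n = 2509·1208/6475 = 468.0883
Stratum 2 (2015–2019): n = 3058; a·d/n = 146·979/3058 = 46.7410; b·c/n = 1754·179/3058 = 102.6704
OR_MH = (236.7864 + 46.7410) / (468.0883 + 102.6704) = 283.5274 / 570.7587 = 0.49676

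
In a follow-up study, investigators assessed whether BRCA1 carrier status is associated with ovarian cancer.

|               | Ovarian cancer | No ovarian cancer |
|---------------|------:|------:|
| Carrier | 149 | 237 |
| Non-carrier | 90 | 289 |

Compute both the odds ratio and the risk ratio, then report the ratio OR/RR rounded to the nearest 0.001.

1.242

Cells: a = 149, b = 237, c = 90, d = 289.
OR = (149·289)/(237·90) = 43061/21330 = 2.01880
Risk in exposed = 149/386 = 0.38601; risk in unexposed = 90/379 = 0.23747; RR = 1.62553
OR/RR = 2.01880 / 1.62553 = 1.24193
The outcome is not rare, so the OR lies further from 1 than the RR.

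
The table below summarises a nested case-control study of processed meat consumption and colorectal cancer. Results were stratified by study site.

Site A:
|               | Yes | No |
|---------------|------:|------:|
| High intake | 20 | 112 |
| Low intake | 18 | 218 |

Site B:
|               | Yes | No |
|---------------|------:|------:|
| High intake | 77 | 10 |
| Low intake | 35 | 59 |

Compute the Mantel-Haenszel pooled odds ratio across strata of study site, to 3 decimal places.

4.985

OR_MH = Σ(aᵢdᵢ/nᵢ) / Σ(bᵢcᵢ/nᵢ), where nᵢ is the stratum total.
Stratum 1 (Site A): n = 368; a·d/n = 20·218/368 = 11.8478; b·c/n = 112·18/368 = 5.4783
Stratum 2 (Site B): n = 181; a·d/n = 77·59/181 = 25.0994; b·c/n = 10·35/181 = 1.9337
OR_MH = (11.8478 + 25.0994) / (5.4783 + 1.9337) = 36.9473 / 7.4120 = 4.98482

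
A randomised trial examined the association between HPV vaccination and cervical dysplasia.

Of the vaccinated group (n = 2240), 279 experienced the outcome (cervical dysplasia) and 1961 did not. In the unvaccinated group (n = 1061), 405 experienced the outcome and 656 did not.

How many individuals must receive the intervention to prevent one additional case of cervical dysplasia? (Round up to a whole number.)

Risk in treated group = 279/2240 = 0.12455; risk in control = 405/1061 = 0.38172.
Absolute risk reduction = 0.38172 − 0.12455 = 0.25716
NNT = 1 / ARR = 1 / 0.25716 = 3.889 → round up → 4

4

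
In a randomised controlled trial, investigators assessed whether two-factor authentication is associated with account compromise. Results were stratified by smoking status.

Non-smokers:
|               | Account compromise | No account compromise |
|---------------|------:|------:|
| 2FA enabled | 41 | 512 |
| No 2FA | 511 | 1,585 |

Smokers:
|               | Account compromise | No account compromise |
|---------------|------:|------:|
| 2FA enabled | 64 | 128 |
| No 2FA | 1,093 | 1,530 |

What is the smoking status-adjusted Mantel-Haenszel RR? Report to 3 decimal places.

0.508

RR_MH = Σ(aᵢ·n₀ᵢ/nᵢ) / Σ(cᵢ·n₁ᵢ/nᵢ), with n₁ᵢ = aᵢ+bᵢ (exposed), n₀ᵢ = cᵢ+dᵢ (unexposed), nᵢ = n₁ᵢ+n₀ᵢ.
Stratum 1 (Non-smokers): n₁ = 553, n₀ = 2096, n = 2649; a·n₀/n = 41·2096/2649 = 32.4409; c·n₁/n = 511·553/2649 = 106.6753
Stratum 2 (Smokers): n₁ = 192, n₀ = 2623, n = 2815; a·n₀/n = 64·2623/2815 = 59.6348; c·n₁/n = 1093·192/2815 = 74.5492
RR_MH = (32.4409 + 59.6348) / (106.6753 + 74.5492) = 92.0757 / 181.2245 = 0.50808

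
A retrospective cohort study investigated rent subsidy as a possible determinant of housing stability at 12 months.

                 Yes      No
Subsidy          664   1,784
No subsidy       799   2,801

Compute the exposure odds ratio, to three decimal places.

1.305

Cells: a = 664, b = 1784, c = 799, d = 2801.
OR = (a·d)/(b·c) = (664 × 2801) / (1784 × 799) = 1859864 / 1425416 = 1.30479
The odds of housing stability at 12 months are about 1.30 times as high in the subsidy group.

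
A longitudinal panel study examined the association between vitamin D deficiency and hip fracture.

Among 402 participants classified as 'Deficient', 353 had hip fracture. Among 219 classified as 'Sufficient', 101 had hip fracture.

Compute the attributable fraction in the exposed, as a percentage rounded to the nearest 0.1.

From the description: a = 353, b = 49, c = 101, d = 118.
Risk in exposed = 353/402 = 0.87811; risk in unexposed = 101/219 = 0.46119.
RR = 0.87811/0.46119 = 1.90402
AR% = (RR − 1)/RR × 100 = (1.90402 − 1)/1.90402 × 100 = 47.4795%

47.5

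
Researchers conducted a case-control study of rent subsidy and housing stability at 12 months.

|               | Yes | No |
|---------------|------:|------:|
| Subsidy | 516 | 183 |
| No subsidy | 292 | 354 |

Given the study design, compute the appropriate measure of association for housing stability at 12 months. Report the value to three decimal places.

Cells: a = 516, b = 183, c = 292, d = 354.
This is a case-control study: participants were sampled on outcome status, so risks in the source population cannot be estimated directly — relative risk is not valid here. The odds ratio is the appropriate measure.
OR = (a·d)/(b·c) = (516 × 354) / (183 × 292) = 182664 / 53436 = 3.41837

3.418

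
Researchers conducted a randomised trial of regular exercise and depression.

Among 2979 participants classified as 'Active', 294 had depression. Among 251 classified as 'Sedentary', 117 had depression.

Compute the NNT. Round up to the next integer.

Risk in treated group = 294/2979 = 0.09869; risk in control = 117/251 = 0.46614.
Absolute risk reduction = 0.46614 − 0.09869 = 0.36744
NNT = 1 / ARR = 1 / 0.36744 = 2.721 → round up → 3

3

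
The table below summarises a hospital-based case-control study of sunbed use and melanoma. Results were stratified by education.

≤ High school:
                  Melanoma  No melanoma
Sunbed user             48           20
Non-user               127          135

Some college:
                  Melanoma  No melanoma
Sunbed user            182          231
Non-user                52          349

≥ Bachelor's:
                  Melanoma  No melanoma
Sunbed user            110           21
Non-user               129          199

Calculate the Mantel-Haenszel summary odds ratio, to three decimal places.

5.126

OR_MH = Σ(aᵢdᵢ/nᵢ) / Σ(bᵢcᵢ/nᵢ), where nᵢ is the stratum total.
Stratum 1 (≤ High school): n = 330; a·d/n = 48·135/330 = 19.6364; b·c/n = 20·127/330 = 7.6970
Stratum 2 (Some college): n = 814; a·d/n = 182·349/814 = 78.0319; b·c/n = 231·52/814 = 14.7568
Stratum 3 (≥ Bachelor's): n = 459; a·d/n = 110·199/459 = 47.6906; b·c/n = 21·129/459 = 5.9020
OR_MH = (19.6364 + 78.0319 + 47.6906) / (7.6970 + 14.7568 + 5.9020) = 145.3589 / 28.3557 = 5.12627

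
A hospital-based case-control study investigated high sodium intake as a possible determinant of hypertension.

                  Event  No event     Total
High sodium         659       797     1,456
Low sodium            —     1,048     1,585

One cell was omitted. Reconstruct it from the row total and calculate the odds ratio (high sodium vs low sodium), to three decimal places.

1.614

The missing cell is in the unexposed row: 1585 − 1048 = 537.
So a = 659, b = 797, c = 537, d = 1048.
OR = (a·d)/(b·c) = (659 × 1048) / (797 × 537) = 690632 / 427989 = 1.61367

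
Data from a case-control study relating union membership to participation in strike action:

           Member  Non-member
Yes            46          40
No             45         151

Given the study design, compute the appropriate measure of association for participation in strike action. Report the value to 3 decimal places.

Reading the table with exposure as columns: a = 46 (Member, case), b = 45 (Member, non-case), c = 40 (Non-member, case), d = 151.
This is a case-control study: participants were sampled on outcome status, so risks in the source population cannot be estimated directly — relative risk is not valid here. The odds ratio is the appropriate measure.
OR = (a·d)/(b·c) = (46 × 151) / (45 × 40) = 6946 / 1800 = 3.85889

3.859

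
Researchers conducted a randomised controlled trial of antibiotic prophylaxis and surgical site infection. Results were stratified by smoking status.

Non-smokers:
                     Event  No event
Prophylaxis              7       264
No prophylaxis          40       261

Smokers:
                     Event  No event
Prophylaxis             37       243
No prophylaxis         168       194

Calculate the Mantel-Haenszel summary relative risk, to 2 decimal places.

0.27

RR_MH = Σ(aᵢ·n₀ᵢ/nᵢ) / Σ(cᵢ·n₁ᵢ/nᵢ), with n₁ᵢ = aᵢ+bᵢ (exposed), n₀ᵢ = cᵢ+dᵢ (unexposed), nᵢ = n₁ᵢ+n₀ᵢ.
Stratum 1 (Non-smokers): n₁ = 271, n₀ = 301, n = 572; a·n₀/n = 7·301/572 = 3.6836; c·n₁/n = 40·271/572 = 18.9510
Stratum 2 (Smokers): n₁ = 280, n₀ = 362, n = 642; a·n₀/n = 37·362/642 = 20.8629; c·n₁/n = 168·280/642 = 73.2710
RR_MH = (3.6836 + 20.8629) / (18.9510 + 73.2710) = 24.5465 / 92.2221 = 0.26617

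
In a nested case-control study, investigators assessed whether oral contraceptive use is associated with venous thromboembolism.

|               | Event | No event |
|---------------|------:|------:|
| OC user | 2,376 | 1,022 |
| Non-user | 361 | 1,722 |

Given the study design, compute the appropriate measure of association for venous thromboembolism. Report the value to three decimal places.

Cells: a = 2376, b = 1022, c = 361, d = 1722.
This is a nested case-control study: participants were sampled on outcome status, so risks in the source population cannot be estimated directly — relative risk is not valid here. The odds ratio is the appropriate measure.
OR = (a·d)/(b·c) = (2376 × 1722) / (1022 × 361) = 4091472 / 368942 = 11.08974

11.090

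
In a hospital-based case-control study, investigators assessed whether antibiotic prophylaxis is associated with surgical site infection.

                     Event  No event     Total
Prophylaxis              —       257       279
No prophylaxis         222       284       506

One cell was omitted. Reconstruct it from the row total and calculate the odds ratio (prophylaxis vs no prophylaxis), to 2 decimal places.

The missing cell is in the exposed row: 279 − 257 = 22.
So a = 22, b = 257, c = 222, d = 284.
OR = (a·d)/(b·c) = (22 × 284) / (257 × 222) = 6248 / 57054 = 0.10951

0.11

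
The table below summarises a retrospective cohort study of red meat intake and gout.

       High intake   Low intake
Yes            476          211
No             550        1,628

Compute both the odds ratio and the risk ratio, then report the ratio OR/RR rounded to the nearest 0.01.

1.65

Reading the table with exposure as columns: a = 476 (High intake, case), b = 550 (High intake, non-case), c = 211 (Low intake, case), d = 1628.
OR = (476·1628)/(550·211) = 774928/116050 = 6.67754
Risk in exposed = 476/1026 = 0.46394; risk in unexposed = 211/1839 = 0.11474; RR = 4.04351
OR/RR = 6.67754 / 4.04351 = 1.65142
The outcome is not rare, so the OR lies further from 1 than the RR.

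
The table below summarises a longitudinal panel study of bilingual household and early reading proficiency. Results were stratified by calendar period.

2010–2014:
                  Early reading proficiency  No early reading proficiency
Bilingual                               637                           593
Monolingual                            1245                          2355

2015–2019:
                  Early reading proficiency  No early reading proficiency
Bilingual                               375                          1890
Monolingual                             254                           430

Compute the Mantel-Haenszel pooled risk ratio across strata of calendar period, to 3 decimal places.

1.097

RR_MH = Σ(aᵢ·n₀ᵢ/nᵢ) / Σ(cᵢ·n₁ᵢ/nᵢ), with n₁ᵢ = aᵢ+bᵢ (exposed), n₀ᵢ = cᵢ+dᵢ (unexposed), nᵢ = n₁ᵢ+n₀ᵢ.
Stratum 1 (2010–2014): n₁ = 1230, n₀ = 3600, n = 4830; a·n₀/n = 637·3600/4830 = 474.7826; c·n₁/n = 1245·1230/4830 = 317.0497
Stratum 2 (2015–2019): n₁ = 2265, n₀ = 684, n = 2949; a·n₀/n = 375·684/2949 = 86.9786; c·n₁/n = 254·2265/2949 = 195.0865
RR_MH = (474.7826 + 86.9786) / (317.0497 + 195.0865) = 561.7612 / 512.1362 = 1.09690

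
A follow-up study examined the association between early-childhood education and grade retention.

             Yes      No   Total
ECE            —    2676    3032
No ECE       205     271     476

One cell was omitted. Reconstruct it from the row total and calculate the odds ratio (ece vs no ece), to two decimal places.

The missing cell is in the exposed row: 3032 − 2676 = 356.
So a = 356, b = 2676, c = 205, d = 271.
OR = (a·d)/(b·c) = (356 × 271) / (2676 × 205) = 96476 / 548580 = 0.17586

0.18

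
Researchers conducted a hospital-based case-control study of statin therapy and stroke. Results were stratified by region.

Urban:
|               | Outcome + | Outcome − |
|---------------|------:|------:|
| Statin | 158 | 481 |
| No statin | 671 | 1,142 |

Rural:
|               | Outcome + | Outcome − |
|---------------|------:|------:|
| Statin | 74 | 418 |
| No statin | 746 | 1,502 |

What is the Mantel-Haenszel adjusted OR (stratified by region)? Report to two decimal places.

0.47

OR_MH = Σ(aᵢdᵢ/nᵢ) / Σ(bᵢcᵢ/nᵢ), where nᵢ is the stratum total.
Stratum 1 (Urban): n = 2452; a·d/n = 158·1142/2452 = 73.5873; b·c/n = 481·671/2452 = 131.6277
Stratum 2 (Rural): n = 2740; a·d/n = 74·1502/2740 = 40.5650; b·c/n = 418·746/2740 = 113.8058
OR_MH = (73.5873 + 40.5650) / (131.6277 + 113.8058) = 114.1522 / 245.4335 = 0.46510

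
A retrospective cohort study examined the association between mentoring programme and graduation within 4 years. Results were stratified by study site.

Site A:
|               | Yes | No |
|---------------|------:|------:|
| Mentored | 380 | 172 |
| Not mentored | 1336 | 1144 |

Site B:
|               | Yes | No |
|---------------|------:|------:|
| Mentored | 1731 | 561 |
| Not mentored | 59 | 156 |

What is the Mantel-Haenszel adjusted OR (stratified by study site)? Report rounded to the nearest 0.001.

OR_MH = Σ(aᵢdᵢ/nᵢ) / Σ(bᵢcᵢ/nᵢ), where nᵢ is the stratum total.
Stratum 1 (Site A): n = 3032; a·d/n = 380·1144/3032 = 143.3773; b·c/n = 172·1336/3032 = 75.7889
Stratum 2 (Site B): n = 2507; a·d/n = 1731·156/2507 = 107.7128; b·c/n = 561·59/2507 = 13.2026
OR_MH = (143.3773 + 107.7128) / (75.7889 + 13.2026) = 251.0901 / 88.9916 = 2.82151

2.822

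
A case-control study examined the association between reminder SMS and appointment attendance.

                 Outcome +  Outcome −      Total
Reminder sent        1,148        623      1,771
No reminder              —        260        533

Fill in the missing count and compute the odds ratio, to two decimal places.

The missing cell is in the unexposed row: 533 − 260 = 273.
So a = 1148, b = 623, c = 273, d = 260.
OR = (a·d)/(b·c) = (1148 × 260) / (623 × 273) = 298480 / 170079 = 1.75495

1.75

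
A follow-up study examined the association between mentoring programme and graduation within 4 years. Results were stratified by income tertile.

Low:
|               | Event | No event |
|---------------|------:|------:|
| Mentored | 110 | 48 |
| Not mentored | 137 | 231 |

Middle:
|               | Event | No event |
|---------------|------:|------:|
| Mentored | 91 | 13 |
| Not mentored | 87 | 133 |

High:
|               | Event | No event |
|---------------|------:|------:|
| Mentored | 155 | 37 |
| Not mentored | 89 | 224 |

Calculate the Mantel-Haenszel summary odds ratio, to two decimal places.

OR_MH = Σ(aᵢdᵢ/nᵢ) / Σ(bᵢcᵢ/nᵢ), where nᵢ is the stratum total.
Stratum 1 (Low): n = 526; a·d/n = 110·231/526 = 48.3080; b·c/n = 48·137/526 = 12.5019
Stratum 2 (Middle): n = 324; a·d/n = 91·133/324 = 37.3549; b·c/n = 13·87/324 = 3.4907
Stratum 3 (High): n = 505; a·d/n = 155·224/505 = 68.7525; b·c/n = 37·89/505 = 6.5208
OR_MH = (48.3080 + 37.3549 + 68.7525) / (12.5019 + 3.4907 + 6.5208) = 154.4154 / 22.5134 = 6.85881

6.86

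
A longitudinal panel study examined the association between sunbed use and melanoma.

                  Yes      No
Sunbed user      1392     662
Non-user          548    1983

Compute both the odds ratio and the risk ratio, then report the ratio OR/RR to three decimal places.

2.431

Cells: a = 1392, b = 662, c = 548, d = 1983.
OR = (1392·1983)/(662·548) = 2760336/362776 = 7.60893
Risk in exposed = 1392/2054 = 0.67770; risk in unexposed = 548/2531 = 0.21652; RR = 3.13004
OR/RR = 7.60893 / 3.13004 = 2.43093
The outcome is not rare, so the OR lies further from 1 than the RR.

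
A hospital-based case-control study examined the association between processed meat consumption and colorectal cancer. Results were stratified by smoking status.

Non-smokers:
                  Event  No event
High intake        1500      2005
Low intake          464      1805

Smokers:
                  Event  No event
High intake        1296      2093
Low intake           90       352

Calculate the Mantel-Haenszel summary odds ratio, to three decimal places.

OR_MH = Σ(aᵢdᵢ/nᵢ) / Σ(bᵢcᵢ/nᵢ), where nᵢ is the stratum total.
Stratum 1 (Non-smokers): n = 5774; a·d/n = 1500·1805/5774 = 468.9124; b·c/n = 2005·464/5774 = 161.1223
Stratum 2 (Smokers): n = 3831; a·d/n = 1296·352/3831 = 119.0791; b·c/n = 2093·90/3831 = 49.1699
OR_MH = (468.9124 + 119.0791) / (161.1223 + 49.1699) = 587.9915 / 210.2922 = 2.79607

2.796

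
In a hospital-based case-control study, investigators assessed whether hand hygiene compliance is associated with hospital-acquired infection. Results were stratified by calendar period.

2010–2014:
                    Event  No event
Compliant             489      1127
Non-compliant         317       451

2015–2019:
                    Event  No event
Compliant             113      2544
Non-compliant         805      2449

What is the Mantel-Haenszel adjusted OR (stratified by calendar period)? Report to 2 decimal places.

OR_MH = Σ(aᵢdᵢ/nᵢ) / Σ(bᵢcᵢ/nᵢ), where nᵢ is the stratum total.
Stratum 1 (2010–2014): n = 2384; a·d/n = 489·451/2384 = 92.5080; b·c/n = 1127·317/2384 = 149.8570
Stratum 2 (2015–2019): n = 5911; a·d/n = 113·2449/5911 = 46.8173; b·c/n = 2544·805/5911 = 346.4591
OR_MH = (92.5080 + 46.8173) / (149.8570 + 346.4591) = 139.3253 / 496.3161 = 0.28072

0.28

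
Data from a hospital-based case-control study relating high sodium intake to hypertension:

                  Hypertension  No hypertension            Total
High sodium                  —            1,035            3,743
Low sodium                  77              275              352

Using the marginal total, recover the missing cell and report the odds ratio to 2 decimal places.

9.34

The missing cell is in the exposed row: 3743 − 1035 = 2708.
So a = 2708, b = 1035, c = 77, d = 275.
OR = (a·d)/(b·c) = (2708 × 275) / (1035 × 77) = 744700 / 79695 = 9.34438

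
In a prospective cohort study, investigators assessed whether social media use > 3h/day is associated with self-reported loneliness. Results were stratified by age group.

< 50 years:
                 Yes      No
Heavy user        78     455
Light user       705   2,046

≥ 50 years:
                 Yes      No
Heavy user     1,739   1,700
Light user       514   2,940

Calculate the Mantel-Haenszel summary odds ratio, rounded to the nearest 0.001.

3.521

OR_MH = Σ(aᵢdᵢ/nᵢ) / Σ(bᵢcᵢ/nᵢ), where nᵢ is the stratum total.
Stratum 1 (< 50 years): n = 3284; a·d/n = 78·2046/3284 = 48.5956; b·c/n = 455·705/3284 = 97.6781
Stratum 2 (≥ 50 years): n = 6893; a·d/n = 1739·2940/6893 = 741.7177; b·c/n = 1700·514/6893 = 126.7663
OR_MH = (48.5956 + 741.7177) / (97.6781 + 126.7663) = 790.3133 / 224.4444 = 3.52120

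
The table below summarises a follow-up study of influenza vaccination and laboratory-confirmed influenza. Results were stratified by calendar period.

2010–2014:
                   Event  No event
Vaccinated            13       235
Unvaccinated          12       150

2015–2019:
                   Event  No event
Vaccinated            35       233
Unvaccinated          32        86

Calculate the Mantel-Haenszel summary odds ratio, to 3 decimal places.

0.479

OR_MH = Σ(aᵢdᵢ/nᵢ) / Σ(bᵢcᵢ/nᵢ), where nᵢ is the stratum total.
Stratum 1 (2010–2014): n = 410; a·d/n = 13·150/410 = 4.7561; b·c/n = 235·12/410 = 6.8780
Stratum 2 (2015–2019): n = 386; a·d/n = 35·86/386 = 7.7979; b·c/n = 233·32/386 = 19.3161
OR_MH = (4.7561 + 7.7979) / (6.8780 + 19.3161) = 12.5540 / 26.1941 = 0.47927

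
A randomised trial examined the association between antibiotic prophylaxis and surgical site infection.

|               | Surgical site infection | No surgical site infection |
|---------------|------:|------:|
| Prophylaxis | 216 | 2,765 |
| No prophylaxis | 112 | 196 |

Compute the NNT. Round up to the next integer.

Risk in treated group = 216/2981 = 0.07246; risk in control = 112/308 = 0.36364.
Absolute risk reduction = 0.36364 − 0.07246 = 0.29118
NNT = 1 / ARR = 1 / 0.29118 = 3.434 → round up → 4

4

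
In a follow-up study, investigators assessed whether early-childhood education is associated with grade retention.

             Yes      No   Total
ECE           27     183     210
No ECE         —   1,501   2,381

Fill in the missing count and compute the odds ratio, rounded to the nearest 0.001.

The missing cell is in the unexposed row: 2381 − 1501 = 880.
So a = 27, b = 183, c = 880, d = 1501.
OR = (a·d)/(b·c) = (27 × 1501) / (183 × 880) = 40527 / 161040 = 0.25166

0.252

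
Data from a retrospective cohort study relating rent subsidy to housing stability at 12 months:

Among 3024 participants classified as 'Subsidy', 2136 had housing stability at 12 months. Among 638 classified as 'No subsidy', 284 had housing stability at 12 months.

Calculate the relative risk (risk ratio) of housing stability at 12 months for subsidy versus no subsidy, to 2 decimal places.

1.59

From the description: a = 2136, b = 888, c = 284, d = 354.
Risk in exposed = 2136/3024 = 0.70635; risk in unexposed = 284/638 = 0.44514.
RR = 0.70635 / 0.44514 = 1.58680
The risk among the exposed is 1.59 times that among the unexposed.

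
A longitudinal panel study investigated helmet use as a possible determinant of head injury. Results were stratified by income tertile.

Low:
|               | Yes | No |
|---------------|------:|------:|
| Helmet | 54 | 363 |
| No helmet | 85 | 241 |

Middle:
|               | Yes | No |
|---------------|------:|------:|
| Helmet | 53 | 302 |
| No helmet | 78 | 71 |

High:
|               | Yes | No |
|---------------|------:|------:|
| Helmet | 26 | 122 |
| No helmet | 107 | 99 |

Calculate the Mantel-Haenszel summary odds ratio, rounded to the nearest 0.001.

0.258

OR_MH = Σ(aᵢdᵢ/nᵢ) / Σ(bᵢcᵢ/nᵢ), where nᵢ is the stratum total.
Stratum 1 (Low): n = 743; a·d/n = 54·241/743 = 17.5155; b·c/n = 363·85/743 = 41.5276
Stratum 2 (Middle): n = 504; a·d/n = 53·71/504 = 7.4663; b·c/n = 302·78/504 = 46.7381
Stratum 3 (High): n = 354; a·d/n = 26·99/354 = 7.2712; b·c/n = 122·107/354 = 36.8757
OR_MH = (17.5155 + 7.4663 + 7.2712) / (41.5276 + 46.7381 + 36.8757) = 32.2529 / 125.1414 = 0.25773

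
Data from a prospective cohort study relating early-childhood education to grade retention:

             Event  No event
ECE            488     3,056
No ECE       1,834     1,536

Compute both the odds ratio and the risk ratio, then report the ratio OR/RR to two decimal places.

0.53

Cells: a = 488, b = 3056, c = 1834, d = 1536.
OR = (488·1536)/(3056·1834) = 749568/5604704 = 0.13374
Risk in exposed = 488/3544 = 0.13770; risk in unexposed = 1834/3370 = 0.54421; RR = 0.25302
OR/RR = 0.13374 / 0.25302 = 0.52857
The outcome is not rare, so the OR lies further from 1 than the RR.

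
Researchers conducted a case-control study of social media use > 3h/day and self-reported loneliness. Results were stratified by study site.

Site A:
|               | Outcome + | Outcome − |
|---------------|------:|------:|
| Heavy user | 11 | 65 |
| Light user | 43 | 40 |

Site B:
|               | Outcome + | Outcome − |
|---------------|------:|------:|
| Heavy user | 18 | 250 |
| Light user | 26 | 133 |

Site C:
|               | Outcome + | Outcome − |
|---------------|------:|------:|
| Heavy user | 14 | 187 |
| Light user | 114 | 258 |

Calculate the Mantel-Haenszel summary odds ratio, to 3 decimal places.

OR_MH = Σ(aᵢdᵢ/nᵢ) / Σ(bᵢcᵢ/nᵢ), where nᵢ is the stratum total.
Stratum 1 (Site A): n = 159; a·d/n = 11·40/159 = 2.7673; b·c/n = 65·43/159 = 17.5786
Stratum 2 (Site B): n = 427; a·d/n = 18·133/427 = 5.6066; b·c/n = 250·26/427 = 15.2225
Stratum 3 (Site C): n = 573; a·d/n = 14·258/573 = 6.3037; b·c/n = 187·114/573 = 37.2042
OR_MH = (2.7673 + 5.6066 + 6.3037) / (17.5786 + 15.2225 + 37.2042) = 14.6775 / 70.0053 = 0.20966

0.210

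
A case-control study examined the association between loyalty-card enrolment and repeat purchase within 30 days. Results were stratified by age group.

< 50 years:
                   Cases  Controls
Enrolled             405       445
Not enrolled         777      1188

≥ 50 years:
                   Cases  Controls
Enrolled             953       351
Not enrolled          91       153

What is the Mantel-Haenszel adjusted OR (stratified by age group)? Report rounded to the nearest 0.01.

1.85

OR_MH = Σ(aᵢdᵢ/nᵢ) / Σ(bᵢcᵢ/nᵢ), where nᵢ is the stratum total.
Stratum 1 (< 50 years): n = 2815; a·d/n = 405·1188/2815 = 170.9201; b·c/n = 445·777/2815 = 122.8295
Stratum 2 (≥ 50 years): n = 1548; a·d/n = 953·153/1548 = 94.1919; b·c/n = 351·91/1548 = 20.6337
OR_MH = (170.9201 + 94.1919) / (122.8295 + 20.6337) = 265.1119 / 143.4632 = 1.84794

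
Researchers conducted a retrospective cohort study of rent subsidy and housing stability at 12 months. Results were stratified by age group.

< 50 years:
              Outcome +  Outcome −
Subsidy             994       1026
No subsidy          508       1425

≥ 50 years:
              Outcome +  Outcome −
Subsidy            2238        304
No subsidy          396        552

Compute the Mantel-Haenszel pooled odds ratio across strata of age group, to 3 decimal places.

OR_MH = Σ(aᵢdᵢ/nᵢ) / Σ(bᵢcᵢ/nᵢ), where nᵢ is the stratum total.
Stratum 1 (< 50 years): n = 3953; a·d/n = 994·1425/3953 = 358.3228; b·c/n = 1026·508/3953 = 131.8513
Stratum 2 (≥ 50 years): n = 3490; a·d/n = 2238·552/3490 = 353.9759; b·c/n = 304·396/3490 = 34.4940
OR_MH = (358.3228 + 353.9759) / (131.8513 + 34.4940) = 712.2987 / 166.3452 = 4.28205

4.282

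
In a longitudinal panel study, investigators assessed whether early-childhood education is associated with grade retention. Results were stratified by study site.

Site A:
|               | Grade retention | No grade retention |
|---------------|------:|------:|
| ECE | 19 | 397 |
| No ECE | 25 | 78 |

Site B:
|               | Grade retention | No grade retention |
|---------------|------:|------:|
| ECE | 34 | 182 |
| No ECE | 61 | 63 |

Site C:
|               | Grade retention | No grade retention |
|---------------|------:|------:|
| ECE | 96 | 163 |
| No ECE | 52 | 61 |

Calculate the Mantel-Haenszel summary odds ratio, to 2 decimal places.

0.33

OR_MH = Σ(aᵢdᵢ/nᵢ) / Σ(bᵢcᵢ/nᵢ), where nᵢ is the stratum total.
Stratum 1 (Site A): n = 519; a·d/n = 19·78/519 = 2.8555; b·c/n = 397·25/519 = 19.1233
Stratum 2 (Site B): n = 340; a·d/n = 34·63/340 = 6.3000; b·c/n = 182·61/340 = 32.6529
Stratum 3 (Site C): n = 372; a·d/n = 96·61/372 = 15.7419; b·c/n = 163·52/372 = 22.7849
OR_MH = (2.8555 + 6.3000 + 15.7419) / (19.1233 + 32.6529 + 22.7849) = 24.8974 / 74.5612 = 0.33392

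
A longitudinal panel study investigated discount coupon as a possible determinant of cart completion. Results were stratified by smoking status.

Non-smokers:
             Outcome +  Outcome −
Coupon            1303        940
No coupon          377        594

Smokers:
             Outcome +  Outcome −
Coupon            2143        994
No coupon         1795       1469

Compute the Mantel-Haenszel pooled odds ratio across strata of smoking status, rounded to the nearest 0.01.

OR_MH = Σ(aᵢdᵢ/nᵢ) / Σ(bᵢcᵢ/nᵢ), where nᵢ is the stratum total.
Stratum 1 (Non-smokers): n = 3214; a·d/n = 1303·594/3214 = 240.8158; b·c/n = 940·377/3214 = 110.2614
Stratum 2 (Smokers): n = 6401; a·d/n = 2143·1469/6401 = 491.8086; b·c/n = 994·1795/6401 = 278.7424
OR_MH = (240.8158 + 491.8086) / (110.2614 + 278.7424) = 732.6244 / 389.0037 = 1.88334

1.88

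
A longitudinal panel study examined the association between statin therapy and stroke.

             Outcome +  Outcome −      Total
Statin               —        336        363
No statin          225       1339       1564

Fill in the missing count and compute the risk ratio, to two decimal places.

0.52

The missing cell is in the exposed row: 363 − 336 = 27.
So a = 27, b = 336, c = 225, d = 1339.
RR = [a/(a+b)] / [c/(c+d)] = (27/363) / (225/1564) = 0.07438/0.14386 = 0.51702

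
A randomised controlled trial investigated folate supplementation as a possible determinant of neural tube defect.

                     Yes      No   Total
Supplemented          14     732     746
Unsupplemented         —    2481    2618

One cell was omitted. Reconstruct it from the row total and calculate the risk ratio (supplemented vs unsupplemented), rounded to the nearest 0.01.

The missing cell is in the unexposed row: 2618 − 2481 = 137.
So a = 14, b = 732, c = 137, d = 2481.
RR = [a/(a+b)] / [c/(c+d)] = (14/746) / (137/2618) = 0.01877/0.05233 = 0.35862

0.36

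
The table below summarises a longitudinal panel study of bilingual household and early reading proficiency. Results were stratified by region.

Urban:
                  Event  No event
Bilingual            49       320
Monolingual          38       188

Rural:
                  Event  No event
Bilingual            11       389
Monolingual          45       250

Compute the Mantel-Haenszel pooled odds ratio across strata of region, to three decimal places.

0.426

OR_MH = Σ(aᵢdᵢ/nᵢ) / Σ(bᵢcᵢ/nᵢ), where nᵢ is the stratum total.
Stratum 1 (Urban): n = 595; a·d/n = 49·188/595 = 15.4824; b·c/n = 320·38/595 = 20.4370
Stratum 2 (Rural): n = 695; a·d/n = 11·250/695 = 3.9568; b·c/n = 389·45/695 = 25.1871
OR_MH = (15.4824 + 3.9568) / (20.4370 + 25.1871) = 19.4392 / 45.6240 = 0.42607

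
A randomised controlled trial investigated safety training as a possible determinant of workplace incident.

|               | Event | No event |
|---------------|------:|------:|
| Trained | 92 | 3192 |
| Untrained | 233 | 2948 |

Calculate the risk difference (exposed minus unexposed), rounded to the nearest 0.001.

-0.045

Cells: a = 92, b = 3192, c = 233, d = 2948.
Risk in exposed = 92/3284 = 0.028015; risk in unexposed = 233/3181 = 0.073247.
Risk difference = 0.028015 − 0.073247 = -0.045233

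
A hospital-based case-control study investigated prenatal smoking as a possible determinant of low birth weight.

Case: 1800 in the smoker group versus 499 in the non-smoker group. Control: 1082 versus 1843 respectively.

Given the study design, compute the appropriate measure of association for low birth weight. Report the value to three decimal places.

From the description: a = 1800, b = 1082, c = 499, d = 1843.
This is a hospital-based case-control study: participants were sampled on outcome status, so risks in the source population cannot be estimated directly — relative risk is not valid here. The odds ratio is the appropriate measure.
OR = (a·d)/(b·c) = (1800 × 1843) / (1082 × 499) = 3317400 / 539918 = 6.14427

6.144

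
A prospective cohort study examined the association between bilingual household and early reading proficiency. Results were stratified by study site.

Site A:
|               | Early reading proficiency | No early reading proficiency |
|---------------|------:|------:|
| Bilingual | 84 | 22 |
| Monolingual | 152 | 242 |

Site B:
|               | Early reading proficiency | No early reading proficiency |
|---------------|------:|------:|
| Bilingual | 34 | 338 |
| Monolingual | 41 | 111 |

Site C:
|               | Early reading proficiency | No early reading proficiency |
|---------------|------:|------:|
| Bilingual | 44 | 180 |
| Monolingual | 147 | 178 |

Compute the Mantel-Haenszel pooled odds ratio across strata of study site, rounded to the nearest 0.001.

OR_MH = Σ(aᵢdᵢ/nᵢ) / Σ(bᵢcᵢ/nᵢ), where nᵢ is the stratum total.
Stratum 1 (Site A): n = 500; a·d/n = 84·242/500 = 40.6560; b·c/n = 22·152/500 = 6.6880
Stratum 2 (Site B): n = 524; a·d/n = 34·111/524 = 7.2023; b·c/n = 338·41/524 = 26.4466
Stratum 3 (Site C): n = 549; a·d/n = 44·178/549 = 14.2659; b·c/n = 180·147/549 = 48.1967
OR_MH = (40.6560 + 7.2023 + 14.2659) / (6.6880 + 26.4466 + 48.1967) = 62.1242 / 81.3313 = 0.76384

0.764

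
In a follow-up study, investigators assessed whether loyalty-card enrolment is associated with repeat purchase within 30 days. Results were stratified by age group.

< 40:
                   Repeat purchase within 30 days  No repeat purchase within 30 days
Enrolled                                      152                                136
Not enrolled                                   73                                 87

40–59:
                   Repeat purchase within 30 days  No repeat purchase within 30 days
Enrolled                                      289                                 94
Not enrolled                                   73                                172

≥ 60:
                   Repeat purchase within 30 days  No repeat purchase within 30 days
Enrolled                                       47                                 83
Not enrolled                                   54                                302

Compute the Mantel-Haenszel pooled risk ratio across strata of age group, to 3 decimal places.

RR_MH = Σ(aᵢ·n₀ᵢ/nᵢ) / Σ(cᵢ·n₁ᵢ/nᵢ), with n₁ᵢ = aᵢ+bᵢ (exposed), n₀ᵢ = cᵢ+dᵢ (unexposed), nᵢ = n₁ᵢ+n₀ᵢ.
Stratum 1 (< 40): n₁ = 288, n₀ = 160, n = 448; a·n₀/n = 152·160/448 = 54.2857; c·n₁/n = 73·288/448 = 46.9286
Stratum 2 (40–59): n₁ = 383, n₀ = 245, n = 628; a·n₀/n = 289·245/628 = 112.7468; c·n₁/n = 73·383/628 = 44.5207
Stratum 3 (≥ 60): n₁ = 130, n₀ = 356, n = 486; a·n₀/n = 47·356/486 = 34.4280; c·n₁/n = 54·130/486 = 14.4444
RR_MH = (54.2857 + 112.7468 + 34.4280) / (46.9286 + 44.5207 + 14.4444) = 201.4605 / 105.8937 = 1.90248

1.902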